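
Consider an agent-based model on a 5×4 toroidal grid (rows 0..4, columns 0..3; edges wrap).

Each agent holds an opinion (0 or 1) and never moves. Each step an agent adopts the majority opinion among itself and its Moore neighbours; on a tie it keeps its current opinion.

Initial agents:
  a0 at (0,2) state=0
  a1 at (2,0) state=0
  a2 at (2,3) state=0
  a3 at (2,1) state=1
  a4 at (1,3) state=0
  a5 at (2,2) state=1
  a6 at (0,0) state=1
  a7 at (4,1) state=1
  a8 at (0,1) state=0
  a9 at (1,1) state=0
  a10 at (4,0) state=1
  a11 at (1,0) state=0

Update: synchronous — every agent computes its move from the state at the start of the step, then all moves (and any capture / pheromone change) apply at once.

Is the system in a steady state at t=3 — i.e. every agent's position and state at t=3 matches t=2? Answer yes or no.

t=1: a0@(0,2):0 a1@(2,0):0 a2@(2,3):0 a3@(2,1):0 a4@(1,3):0 a5@(2,2):0 a6@(0,0):0 a7@(4,1):1 a8@(0,1):0 a9@(1,1):0 a10@(4,0):1 a11@(1,0):0
t=2: a0@(0,2):0 a1@(2,0):0 a2@(2,3):0 a3@(2,1):0 a4@(1,3):0 a5@(2,2):0 a6@(0,0):0 a7@(4,1):0 a8@(0,1):0 a9@(1,1):0 a10@(4,0):1 a11@(1,0):0
t=3: a0@(0,2):0 a1@(2,0):0 a2@(2,3):0 a3@(2,1):0 a4@(1,3):0 a5@(2,2):0 a6@(0,0):0 a7@(4,1):0 a8@(0,1):0 a9@(1,1):0 a10@(4,0):0 a11@(1,0):0

no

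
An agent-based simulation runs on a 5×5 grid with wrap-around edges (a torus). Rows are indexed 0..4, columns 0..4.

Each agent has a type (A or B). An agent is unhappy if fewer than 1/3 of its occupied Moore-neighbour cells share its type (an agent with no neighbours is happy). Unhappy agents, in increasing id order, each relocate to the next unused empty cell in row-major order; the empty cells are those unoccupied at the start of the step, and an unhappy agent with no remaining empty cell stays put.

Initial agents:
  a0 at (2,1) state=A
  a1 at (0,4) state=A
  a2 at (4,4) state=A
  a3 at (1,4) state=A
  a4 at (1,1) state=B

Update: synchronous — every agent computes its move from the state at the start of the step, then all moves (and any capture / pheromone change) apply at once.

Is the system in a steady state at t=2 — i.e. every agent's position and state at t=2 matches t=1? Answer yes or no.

t=1: a0@(0,0):A a1@(0,4):A a2@(4,4):A a3@(1,4):A a4@(0,1):B
t=2: a0@(0,0):A a1@(0,4):A a2@(4,4):A a3@(1,4):A a4@(0,2):B

no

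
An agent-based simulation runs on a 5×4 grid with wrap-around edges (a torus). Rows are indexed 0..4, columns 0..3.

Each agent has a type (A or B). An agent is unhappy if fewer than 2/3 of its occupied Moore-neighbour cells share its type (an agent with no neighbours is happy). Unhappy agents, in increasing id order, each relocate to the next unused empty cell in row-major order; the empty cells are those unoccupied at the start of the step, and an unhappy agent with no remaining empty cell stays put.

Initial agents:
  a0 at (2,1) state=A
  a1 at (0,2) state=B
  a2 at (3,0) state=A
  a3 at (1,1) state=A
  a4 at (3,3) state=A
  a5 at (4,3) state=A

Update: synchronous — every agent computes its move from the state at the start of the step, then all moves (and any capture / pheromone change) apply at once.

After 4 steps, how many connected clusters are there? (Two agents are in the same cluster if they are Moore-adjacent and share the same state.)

2

t=1: a0@(2,1):A a1@(0,0):B a2@(3,0):A a3@(0,1):A a4@(3,3):A a5@(4,3):A
t=2: a0@(2,1):A a1@(0,2):B a2@(3,0):A a3@(0,3):A a4@(3,3):A a5@(4,3):A
t=3: a0@(2,1):A a1@(0,0):B a2@(3,0):A a3@(0,1):A a4@(3,3):A a5@(4,3):A
t=4: a0@(2,1):A a1@(0,2):B a2@(3,0):A a3@(0,3):A a4@(3,3):A a5@(4,3):A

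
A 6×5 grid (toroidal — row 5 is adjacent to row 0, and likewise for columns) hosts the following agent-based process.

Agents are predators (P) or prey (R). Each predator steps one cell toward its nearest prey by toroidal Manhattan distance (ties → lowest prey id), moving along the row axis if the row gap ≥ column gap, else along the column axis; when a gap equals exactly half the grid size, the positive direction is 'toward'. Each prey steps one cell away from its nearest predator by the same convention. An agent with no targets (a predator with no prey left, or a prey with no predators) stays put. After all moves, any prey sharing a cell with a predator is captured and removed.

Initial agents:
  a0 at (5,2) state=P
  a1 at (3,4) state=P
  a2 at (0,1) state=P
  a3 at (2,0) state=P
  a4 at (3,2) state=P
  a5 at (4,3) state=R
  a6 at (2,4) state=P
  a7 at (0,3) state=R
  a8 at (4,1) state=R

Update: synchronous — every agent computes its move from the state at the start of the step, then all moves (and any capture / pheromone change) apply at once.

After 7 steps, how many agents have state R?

1

t=1: a0@(4,2):P a1@(4,4):P a2@(0,2):P a3@(3,0):P a4@(4,2):P a5@(3,3):R a6@(3,4):P a7@(1,3):R a8@(3,1):R
t=2: a0@(3,2):P a1@(3,4):P a2@(1,2):P a3@(3,1):P a4@(3,2):P a6@(3,3):P a7@(2,3):R
t=3: a0@(2,2):P a1@(2,4):P a2@(2,2):P a3@(3,2):P a4@(2,2):P a6@(2,3):P a7@(1,3):R
t=4: a0@(1,2):P a1@(1,4):P a2@(1,2):P a3@(2,2):P a4@(1,2):P a6@(1,3):P a7@(0,3):R
t=5: a0@(0,2):P a1@(0,4):P a2@(0,2):P a3@(1,2):P a4@(0,2):P a6@(0,3):P a7@(5,3):R
t=6: a0@(5,2):P a1@(5,4):P a2@(5,2):P a3@(0,2):P a4@(5,2):P a6@(5,3):P a7@(4,3):R
t=7: a0@(4,2):P a1@(4,4):P a2@(4,2):P a3@(5,2):P a4@(4,2):P a6@(4,3):P a7@(3,3):R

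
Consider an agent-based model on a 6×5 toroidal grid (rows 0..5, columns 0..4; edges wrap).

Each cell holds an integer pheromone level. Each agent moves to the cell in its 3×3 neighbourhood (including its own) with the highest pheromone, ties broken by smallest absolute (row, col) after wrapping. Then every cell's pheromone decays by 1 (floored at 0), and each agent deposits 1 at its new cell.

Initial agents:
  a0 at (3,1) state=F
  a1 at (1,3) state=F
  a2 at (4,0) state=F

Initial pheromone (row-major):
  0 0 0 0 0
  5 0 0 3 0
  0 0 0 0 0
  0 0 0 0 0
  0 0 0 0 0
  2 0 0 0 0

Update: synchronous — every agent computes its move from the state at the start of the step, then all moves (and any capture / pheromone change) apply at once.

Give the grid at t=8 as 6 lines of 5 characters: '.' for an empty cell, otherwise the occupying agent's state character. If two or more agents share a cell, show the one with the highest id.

.....
F..F.
.....
.....
.....
F....

t=1: a0@(2,0) a1@(1,3) a2@(5,0) | pheromone: 0 0 0 0 0 / 4 0 0 3 0 / 1 0 0 0 0 / 0 0 0 0 0 / 0 0 0 0 0 / 2 0 0 0 0
t=2: a0@(1,0) a1@(1,3) a2@(5,0) | pheromone: 0 0 0 0 0 / 4 0 0 3 0 / 0 0 0 0 0 / 0 0 0 0 0 / 0 0 0 0 0 / 2 0 0 0 0
t=3: (unchanged — steady state)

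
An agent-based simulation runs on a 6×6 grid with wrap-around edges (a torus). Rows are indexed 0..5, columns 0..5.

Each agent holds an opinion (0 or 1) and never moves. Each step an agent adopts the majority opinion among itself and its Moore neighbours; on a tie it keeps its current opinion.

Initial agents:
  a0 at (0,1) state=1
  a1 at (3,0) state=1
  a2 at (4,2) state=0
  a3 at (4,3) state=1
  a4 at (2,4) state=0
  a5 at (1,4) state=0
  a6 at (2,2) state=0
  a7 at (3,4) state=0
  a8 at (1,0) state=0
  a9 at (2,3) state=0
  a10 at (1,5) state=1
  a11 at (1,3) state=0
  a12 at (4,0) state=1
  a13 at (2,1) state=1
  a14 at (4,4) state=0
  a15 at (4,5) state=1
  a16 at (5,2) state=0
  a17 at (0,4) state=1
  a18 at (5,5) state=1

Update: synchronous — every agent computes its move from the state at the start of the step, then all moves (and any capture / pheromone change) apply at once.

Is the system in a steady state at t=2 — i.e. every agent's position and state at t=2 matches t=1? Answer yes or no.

no

t=1: a0@(0,1):0 a1@(3,0):1 a2@(4,2):0 a3@(4,3):0 a4@(2,4):0 a5@(1,4):0 a6@(2,2):0 a7@(3,4):0 a8@(1,0):1 a9@(2,3):0 a10@(1,5):0 a11@(1,3):0 a12@(4,0):1 a13@(2,1):1 a14@(4,4):1 a15@(4,5):1 a16@(5,2):0 a17@(0,4):1 a18@(5,5):1
t=2: a0@(0,1):0 a1@(3,0):1 a2@(4,2):0 a3@(4,3):0 a4@(2,4):0 a5@(1,4):0 a6@(2,2):0 a7@(3,4):0 a8@(1,0):1 a9@(2,3):0 a10@(1,5):0 a11@(1,3):0 a12@(4,0):1 a13@(2,1):1 a14@(4,4):1 a15@(4,5):1 a16@(5,2):0 a17@(0,4):0 a18@(5,5):1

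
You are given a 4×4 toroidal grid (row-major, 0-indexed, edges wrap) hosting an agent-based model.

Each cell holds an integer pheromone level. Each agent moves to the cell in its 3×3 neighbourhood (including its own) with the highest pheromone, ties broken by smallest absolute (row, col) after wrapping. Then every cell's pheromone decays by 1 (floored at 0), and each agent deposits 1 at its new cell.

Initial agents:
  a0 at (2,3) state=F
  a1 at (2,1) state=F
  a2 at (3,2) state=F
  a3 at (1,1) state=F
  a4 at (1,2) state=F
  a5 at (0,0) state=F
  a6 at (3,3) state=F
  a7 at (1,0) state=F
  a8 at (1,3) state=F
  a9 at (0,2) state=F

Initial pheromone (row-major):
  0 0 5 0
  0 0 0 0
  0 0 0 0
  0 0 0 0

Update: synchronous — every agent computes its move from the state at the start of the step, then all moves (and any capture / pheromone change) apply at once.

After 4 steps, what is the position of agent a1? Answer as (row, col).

(0, 0)

t=1: a0@(1,0) a1@(1,0) a2@(0,2) a3@(0,2) a4@(0,2) a5@(0,0) a6@(0,2) a7@(0,0) a8@(0,2) a9@(0,2) | pheromone: 2 0 10 0 / 2 0 0 0 / 0 0 0 0 / 0 0 0 0
t=2: a0@(0,0) a1@(0,0) a2@(0,2) a3@(0,2) a4@(0,2) a5@(0,0) a6@(0,2) a7@(0,0) a8@(0,2) a9@(0,2) | pheromone: 5 0 15 0 / 1 0 0 0 / 0 0 0 0 / 0 0 0 0
t=3: a0@(0,0) a1@(0,0) a2@(0,2) a3@(0,2) a4@(0,2) a5@(0,0) a6@(0,2) a7@(0,0) a8@(0,2) a9@(0,2) | pheromone: 8 0 20 0 / 0 0 0 0 / 0 0 0 0 / 0 0 0 0
t=4: a0@(0,0) a1@(0,0) a2@(0,2) a3@(0,2) a4@(0,2) a5@(0,0) a6@(0,2) a7@(0,0) a8@(0,2) a9@(0,2) | pheromone: 11 0 25 0 / 0 0 0 0 / 0 0 0 0 / 0 0 0 0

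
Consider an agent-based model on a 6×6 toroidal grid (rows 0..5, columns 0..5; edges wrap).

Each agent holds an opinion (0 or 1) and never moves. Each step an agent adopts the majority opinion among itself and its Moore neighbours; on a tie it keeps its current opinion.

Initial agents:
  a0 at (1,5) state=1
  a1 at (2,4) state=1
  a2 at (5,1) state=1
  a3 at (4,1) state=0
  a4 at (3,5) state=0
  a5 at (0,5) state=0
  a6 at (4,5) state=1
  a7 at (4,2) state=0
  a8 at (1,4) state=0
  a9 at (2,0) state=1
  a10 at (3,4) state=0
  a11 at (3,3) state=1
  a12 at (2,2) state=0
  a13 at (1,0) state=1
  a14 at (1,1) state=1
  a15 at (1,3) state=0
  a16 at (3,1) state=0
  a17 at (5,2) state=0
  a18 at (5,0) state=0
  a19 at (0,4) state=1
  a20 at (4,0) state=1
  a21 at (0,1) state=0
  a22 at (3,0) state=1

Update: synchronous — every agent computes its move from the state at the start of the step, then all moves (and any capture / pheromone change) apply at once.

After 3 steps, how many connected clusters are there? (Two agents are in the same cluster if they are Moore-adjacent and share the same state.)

2

t=1: a0@(1,5):1 a1@(2,4):0 a2@(5,1):0 a3@(4,1):0 a4@(3,5):1 a5@(0,5):0 a6@(4,5):1 a7@(4,2):0 a8@(1,4):0 a9@(2,0):1 a10@(3,4):1 a11@(3,3):0 a12@(2,2):0 a13@(1,0):1 a14@(1,1):1 a15@(1,3):0 a16@(3,1):0 a17@(5,2):0 a18@(5,0):0 a19@(0,4):0 a20@(4,0):1 a21@(0,1):0 a22@(3,0):1
t=2: a0@(1,5):0 a1@(2,4):0 a2@(5,1):0 a3@(4,1):0 a4@(3,5):1 a5@(0,5):0 a6@(4,5):1 a7@(4,2):0 a8@(1,4):0 a9@(2,0):1 a10@(3,4):1 a11@(3,3):0 a12@(2,2):0 a13@(1,0):1 a14@(1,1):1 a15@(1,3):0 a16@(3,1):0 a17@(5,2):0 a18@(5,0):0 a19@(0,4):0 a20@(4,0):1 a21@(0,1):0 a22@(3,0):1
t=3: (unchanged — steady state)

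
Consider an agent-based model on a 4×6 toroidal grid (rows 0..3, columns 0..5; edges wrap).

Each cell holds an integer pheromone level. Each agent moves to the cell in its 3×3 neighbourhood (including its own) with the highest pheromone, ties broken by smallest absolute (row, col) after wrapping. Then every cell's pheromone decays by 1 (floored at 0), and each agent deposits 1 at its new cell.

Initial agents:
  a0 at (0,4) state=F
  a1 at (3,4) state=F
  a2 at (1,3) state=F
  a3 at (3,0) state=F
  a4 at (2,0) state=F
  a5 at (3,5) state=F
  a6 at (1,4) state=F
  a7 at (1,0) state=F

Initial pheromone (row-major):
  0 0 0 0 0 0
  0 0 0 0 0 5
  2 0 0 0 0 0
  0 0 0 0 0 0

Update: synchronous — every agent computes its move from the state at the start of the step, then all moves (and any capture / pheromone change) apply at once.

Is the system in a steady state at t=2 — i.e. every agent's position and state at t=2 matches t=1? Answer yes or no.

t=1: a0@(1,5) a1@(0,3) a2@(0,2) a3@(2,0) a4@(1,5) a5@(2,0) a6@(1,5) a7@(1,5) | pheromone: 0 0 1 1 0 0 / 0 0 0 0 0 8 / 3 0 0 0 0 0 / 0 0 0 0 0 0
t=2: a0@(1,5) a1@(0,2) a2@(0,2) a3@(1,5) a4@(1,5) a5@(1,5) a6@(1,5) a7@(1,5) | pheromone: 0 0 2 0 0 0 / 0 0 0 0 0 13 / 2 0 0 0 0 0 / 0 0 0 0 0 0

no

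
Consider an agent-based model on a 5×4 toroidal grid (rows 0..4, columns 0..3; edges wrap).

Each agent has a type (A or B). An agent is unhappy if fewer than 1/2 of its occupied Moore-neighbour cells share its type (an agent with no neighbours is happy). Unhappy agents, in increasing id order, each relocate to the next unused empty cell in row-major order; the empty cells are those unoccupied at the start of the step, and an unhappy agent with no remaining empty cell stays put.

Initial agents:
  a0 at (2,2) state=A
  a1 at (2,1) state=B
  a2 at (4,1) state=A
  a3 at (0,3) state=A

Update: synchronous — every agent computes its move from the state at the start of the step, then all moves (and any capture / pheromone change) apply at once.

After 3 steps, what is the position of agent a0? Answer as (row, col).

t=1: a0@(0,0):A a1@(0,1):B a2@(4,1):A a3@(0,3):A
t=2: a0@(0,0):A a1@(0,2):B a2@(4,1):A a3@(0,3):A
t=3: a0@(0,0):A a1@(0,1):B a2@(4,1):A a3@(0,3):A

(0, 0)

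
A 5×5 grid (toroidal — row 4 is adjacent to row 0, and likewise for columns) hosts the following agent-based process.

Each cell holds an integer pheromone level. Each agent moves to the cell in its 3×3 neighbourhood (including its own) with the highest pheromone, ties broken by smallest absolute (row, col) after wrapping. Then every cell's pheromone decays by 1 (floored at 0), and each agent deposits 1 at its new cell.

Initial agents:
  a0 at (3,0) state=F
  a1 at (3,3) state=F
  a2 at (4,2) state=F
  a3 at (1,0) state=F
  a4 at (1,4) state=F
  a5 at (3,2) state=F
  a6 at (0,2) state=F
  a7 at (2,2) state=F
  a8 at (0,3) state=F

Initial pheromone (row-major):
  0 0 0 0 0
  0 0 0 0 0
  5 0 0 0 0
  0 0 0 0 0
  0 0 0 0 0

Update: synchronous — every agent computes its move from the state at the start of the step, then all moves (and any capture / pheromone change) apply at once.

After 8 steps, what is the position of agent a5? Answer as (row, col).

t=1: a0@(2,0) a1@(2,2) a2@(0,1) a3@(2,0) a4@(2,0) a5@(2,1) a6@(0,1) a7@(1,1) a8@(0,2) | pheromone: 0 2 1 0 0 / 0 1 0 0 0 / 7 1 1 0 0 / 0 0 0 0 0 / 0 0 0 0 0
t=2: a0@(2,0) a1@(1,1) a2@(0,1) a3@(2,0) a4@(2,0) a5@(2,0) a6@(0,1) a7@(2,0) a8@(0,1) | pheromone: 0 4 0 0 0 / 0 1 0 0 0 / 11 0 0 0 0 / 0 0 0 0 0 / 0 0 0 0 0
t=3: a0@(2,0) a1@(2,0) a2@(0,1) a3@(2,0) a4@(2,0) a5@(2,0) a6@(0,1) a7@(2,0) a8@(0,1) | pheromone: 0 6 0 0 0 / 0 0 0 0 0 / 16 0 0 0 0 / 0 0 0 0 0 / 0 0 0 0 0
t=4: a0@(2,0) a1@(2,0) a2@(0,1) a3@(2,0) a4@(2,0) a5@(2,0) a6@(0,1) a7@(2,0) a8@(0,1) | pheromone: 0 8 0 0 0 / 0 0 0 0 0 / 21 0 0 0 0 / 0 0 0 0 0 / 0 0 0 0 0
t=5: a0@(2,0) a1@(2,0) a2@(0,1) a3@(2,0) a4@(2,0) a5@(2,0) a6@(0,1) a7@(2,0) a8@(0,1) | pheromone: 0 10 0 0 0 / 0 0 0 0 0 / 26 0 0 0 0 / 0 0 0 0 0 / 0 0 0 0 0
t=6: a0@(2,0) a1@(2,0) a2@(0,1) a3@(2,0) a4@(2,0) a5@(2,0) a6@(0,1) a7@(2,0) a8@(0,1) | pheromone: 0 12 0 0 0 / 0 0 0 0 0 / 31 0 0 0 0 / 0 0 0 0 0 / 0 0 0 0 0
t=7: a0@(2,0) a1@(2,0) a2@(0,1) a3@(2,0) a4@(2,0) a5@(2,0) a6@(0,1) a7@(2,0) a8@(0,1) | pheromone: 0 14 0 0 0 / 0 0 0 0 0 / 36 0 0 0 0 / 0 0 0 0 0 / 0 0 0 0 0
t=8: a0@(2,0) a1@(2,0) a2@(0,1) a3@(2,0) a4@(2,0) a5@(2,0) a6@(0,1) a7@(2,0) a8@(0,1) | pheromone: 0 16 0 0 0 / 0 0 0 0 0 / 41 0 0 0 0 / 0 0 0 0 0 / 0 0 0 0 0

(2, 0)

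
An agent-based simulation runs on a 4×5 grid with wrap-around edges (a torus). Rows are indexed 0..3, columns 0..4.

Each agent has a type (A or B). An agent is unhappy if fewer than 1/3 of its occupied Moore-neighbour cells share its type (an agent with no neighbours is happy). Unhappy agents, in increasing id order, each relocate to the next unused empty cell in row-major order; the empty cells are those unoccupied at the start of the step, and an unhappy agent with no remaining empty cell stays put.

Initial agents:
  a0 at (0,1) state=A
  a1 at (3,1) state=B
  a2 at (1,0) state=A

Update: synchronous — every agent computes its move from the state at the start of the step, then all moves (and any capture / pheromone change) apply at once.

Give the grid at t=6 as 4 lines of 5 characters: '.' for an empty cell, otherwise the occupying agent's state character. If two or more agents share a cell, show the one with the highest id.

t=1: a0@(0,1):A a1@(0,0):B a2@(1,0):A
t=2: a0@(0,1):A a1@(0,2):B a2@(1,0):A
t=3: a0@(0,1):A a1@(0,0):B a2@(1,0):A
t=4: a0@(0,1):A a1@(0,2):B a2@(1,0):A
t=5: a0@(0,1):A a1@(0,0):B a2@(1,0):A
t=6: a0@(0,1):A a1@(0,2):B a2@(1,0):A

.AB..
A....
.....
.....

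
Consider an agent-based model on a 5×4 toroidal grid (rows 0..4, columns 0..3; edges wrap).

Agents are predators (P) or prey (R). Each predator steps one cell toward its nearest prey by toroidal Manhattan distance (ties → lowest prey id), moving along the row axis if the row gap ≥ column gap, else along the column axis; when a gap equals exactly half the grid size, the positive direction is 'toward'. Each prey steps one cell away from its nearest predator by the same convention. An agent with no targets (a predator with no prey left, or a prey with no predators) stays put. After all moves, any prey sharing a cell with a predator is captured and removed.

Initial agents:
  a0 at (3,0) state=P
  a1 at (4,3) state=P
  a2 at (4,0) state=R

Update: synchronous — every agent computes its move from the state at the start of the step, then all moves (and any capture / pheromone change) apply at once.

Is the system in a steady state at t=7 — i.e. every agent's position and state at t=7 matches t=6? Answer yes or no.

no

t=1: a0@(4,0):P a1@(4,0):P a2@(0,0):R
t=2: a0@(0,0):P a1@(0,0):P a2@(1,0):R
t=3: a0@(1,0):P a1@(1,0):P a2@(2,0):R
t=4: a0@(2,0):P a1@(2,0):P a2@(3,0):R
t=5: a0@(3,0):P a1@(3,0):P a2@(4,0):R
t=6: a0@(4,0):P a1@(4,0):P a2@(0,0):R
t=7: a0@(0,0):P a1@(0,0):P a2@(1,0):R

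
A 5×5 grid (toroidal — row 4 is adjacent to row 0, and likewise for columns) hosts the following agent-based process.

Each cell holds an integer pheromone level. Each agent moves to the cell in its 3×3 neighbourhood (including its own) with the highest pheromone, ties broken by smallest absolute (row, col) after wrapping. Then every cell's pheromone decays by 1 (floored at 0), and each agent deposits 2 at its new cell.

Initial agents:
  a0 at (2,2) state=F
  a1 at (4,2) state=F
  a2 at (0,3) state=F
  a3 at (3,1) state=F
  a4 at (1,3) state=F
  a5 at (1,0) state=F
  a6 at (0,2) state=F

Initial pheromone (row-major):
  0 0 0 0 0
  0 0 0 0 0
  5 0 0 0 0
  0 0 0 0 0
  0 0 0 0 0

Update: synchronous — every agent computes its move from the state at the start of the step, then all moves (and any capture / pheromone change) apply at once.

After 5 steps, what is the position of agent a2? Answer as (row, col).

(0, 1)

t=1: a0@(1,1) a1@(0,1) a2@(0,2) a3@(2,0) a4@(0,2) a5@(2,0) a6@(0,1) | pheromone: 0 4 4 0 0 / 0 2 0 0 0 / 8 0 0 0 0 / 0 0 0 0 0 / 0 0 0 0 0
t=2: a0@(2,0) a1@(0,1) a2@(0,1) a3@(2,0) a4@(0,1) a5@(2,0) a6@(0,1) | pheromone: 0 11 3 0 0 / 0 1 0 0 0 / 13 0 0 0 0 / 0 0 0 0 0 / 0 0 0 0 0
t=3: a0@(2,0) a1@(0,1) a2@(0,1) a3@(2,0) a4@(0,1) a5@(2,0) a6@(0,1) | pheromone: 0 18 2 0 0 / 0 0 0 0 0 / 18 0 0 0 0 / 0 0 0 0 0 / 0 0 0 0 0
t=4: a0@(2,0) a1@(0,1) a2@(0,1) a3@(2,0) a4@(0,1) a5@(2,0) a6@(0,1) | pheromone: 0 25 1 0 0 / 0 0 0 0 0 / 23 0 0 0 0 / 0 0 0 0 0 / 0 0 0 0 0
t=5: a0@(2,0) a1@(0,1) a2@(0,1) a3@(2,0) a4@(0,1) a5@(2,0) a6@(0,1) | pheromone: 0 32 0 0 0 / 0 0 0 0 0 / 28 0 0 0 0 / 0 0 0 0 0 / 0 0 0 0 0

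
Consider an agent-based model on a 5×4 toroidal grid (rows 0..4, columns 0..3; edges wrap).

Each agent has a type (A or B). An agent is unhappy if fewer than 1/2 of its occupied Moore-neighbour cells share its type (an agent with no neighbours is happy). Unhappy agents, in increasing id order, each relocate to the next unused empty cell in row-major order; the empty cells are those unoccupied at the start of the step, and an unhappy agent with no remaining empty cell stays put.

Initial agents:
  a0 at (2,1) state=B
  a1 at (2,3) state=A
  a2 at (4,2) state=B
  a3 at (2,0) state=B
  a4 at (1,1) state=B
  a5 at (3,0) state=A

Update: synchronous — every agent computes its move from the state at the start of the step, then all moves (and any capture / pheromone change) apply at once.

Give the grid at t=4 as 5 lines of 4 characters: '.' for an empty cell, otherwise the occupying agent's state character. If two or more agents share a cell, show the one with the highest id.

.AB.
.BA.
BB..
....
....

t=1: a0@(2,1):B a1@(2,3):A a2@(4,2):B a3@(2,0):B a4@(1,1):B a5@(0,0):A
t=2: a0@(2,1):B a1@(0,1):A a2@(4,2):B a3@(2,0):B a4@(1,1):B a5@(0,2):A
t=3: a0@(2,1):B a1@(0,0):A a2@(0,3):B a3@(2,0):B a4@(1,1):B a5@(1,0):A
t=4: a0@(2,1):B a1@(0,1):A a2@(0,2):B a3@(2,0):B a4@(1,1):B a5@(1,2):A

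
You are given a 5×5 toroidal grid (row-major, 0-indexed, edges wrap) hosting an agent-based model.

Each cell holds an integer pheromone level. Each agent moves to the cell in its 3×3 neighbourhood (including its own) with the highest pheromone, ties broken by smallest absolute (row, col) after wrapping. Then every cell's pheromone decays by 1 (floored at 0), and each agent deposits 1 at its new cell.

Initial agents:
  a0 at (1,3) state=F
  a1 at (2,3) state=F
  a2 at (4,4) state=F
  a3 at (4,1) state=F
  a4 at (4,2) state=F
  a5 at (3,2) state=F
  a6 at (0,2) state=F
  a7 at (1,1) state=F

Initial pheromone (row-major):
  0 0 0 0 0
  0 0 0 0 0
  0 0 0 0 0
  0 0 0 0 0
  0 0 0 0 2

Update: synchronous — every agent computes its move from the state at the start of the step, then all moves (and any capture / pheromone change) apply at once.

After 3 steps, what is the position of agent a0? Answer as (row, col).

t=1: a0@(0,2) a1@(1,2) a2@(4,4) a3@(0,0) a4@(0,1) a5@(2,1) a6@(0,1) a7@(0,0) | pheromone: 2 2 1 0 0 / 0 0 1 0 0 / 0 1 0 0 0 / 0 0 0 0 0 / 0 0 0 0 2
t=2: a0@(0,1) a1@(0,1) a2@(0,0) a3@(0,0) a4@(0,0) a5@(1,2) a6@(0,0) a7@(0,0) | pheromone: 6 3 0 0 0 / 0 0 1 0 0 / 0 0 0 0 0 / 0 0 0 0 0 / 0 0 0 0 1
t=3: a0@(0,0) a1@(0,0) a2@(0,0) a3@(0,0) a4@(0,0) a5@(0,1) a6@(0,0) a7@(0,0) | pheromone: 12 3 0 0 0 / 0 0 0 0 0 / 0 0 0 0 0 / 0 0 0 0 0 / 0 0 0 0 0

(0, 0)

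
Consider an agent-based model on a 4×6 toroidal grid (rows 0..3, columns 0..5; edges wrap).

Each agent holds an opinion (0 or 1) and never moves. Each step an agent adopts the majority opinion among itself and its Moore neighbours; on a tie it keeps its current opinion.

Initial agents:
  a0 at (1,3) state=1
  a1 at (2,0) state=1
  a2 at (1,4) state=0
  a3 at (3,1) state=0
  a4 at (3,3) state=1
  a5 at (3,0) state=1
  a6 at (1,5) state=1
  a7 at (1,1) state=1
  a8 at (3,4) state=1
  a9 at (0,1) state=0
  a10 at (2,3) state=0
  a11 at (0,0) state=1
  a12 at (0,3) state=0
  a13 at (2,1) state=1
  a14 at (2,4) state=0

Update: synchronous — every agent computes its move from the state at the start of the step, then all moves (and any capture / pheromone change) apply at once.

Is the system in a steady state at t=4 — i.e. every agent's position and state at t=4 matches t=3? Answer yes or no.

t=1: a0@(1,3):0 a1@(2,0):1 a2@(1,4):0 a3@(3,1):1 a4@(3,3):0 a5@(3,0):1 a6@(1,5):1 a7@(1,1):1 a8@(3,4):0 a9@(0,1):1 a10@(2,3):0 a11@(0,0):1 a12@(0,3):1 a13@(2,1):1 a14@(2,4):1
t=2: a0@(1,3):0 a1@(2,0):1 a2@(1,4):0 a3@(3,1):1 a4@(3,3):0 a5@(3,0):1 a6@(1,5):1 a7@(1,1):1 a8@(3,4):0 a9@(0,1):1 a10@(2,3):0 a11@(0,0):1 a12@(0,3):0 a13@(2,1):1 a14@(2,4):0
t=3: (unchanged — steady state)

yes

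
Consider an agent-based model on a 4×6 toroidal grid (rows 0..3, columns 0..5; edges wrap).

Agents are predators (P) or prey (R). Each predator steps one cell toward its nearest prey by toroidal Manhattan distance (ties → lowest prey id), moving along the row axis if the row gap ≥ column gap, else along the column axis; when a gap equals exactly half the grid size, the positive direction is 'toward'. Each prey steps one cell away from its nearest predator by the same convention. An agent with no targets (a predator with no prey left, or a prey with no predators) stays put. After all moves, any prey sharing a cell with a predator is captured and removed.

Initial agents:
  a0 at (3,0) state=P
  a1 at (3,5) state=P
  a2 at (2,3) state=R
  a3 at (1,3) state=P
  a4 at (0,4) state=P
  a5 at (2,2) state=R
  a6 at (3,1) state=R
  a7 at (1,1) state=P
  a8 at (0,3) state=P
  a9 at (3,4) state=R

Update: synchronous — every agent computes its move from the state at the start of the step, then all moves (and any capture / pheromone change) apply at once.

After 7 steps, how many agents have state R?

t=1: a0@(3,1):P a1@(3,4):P a2@(3,3):R a3@(2,3):P a4@(3,4):P a5@(3,2):R a6@(3,2):R a7@(2,1):P a8@(1,3):P a9@(3,3):R
t=2: a0@(3,2):P a1@(3,3):P a3@(3,3):P a4@(3,3):P a7@(3,1):P a8@(2,3):P
t=3: (unchanged — steady state)

0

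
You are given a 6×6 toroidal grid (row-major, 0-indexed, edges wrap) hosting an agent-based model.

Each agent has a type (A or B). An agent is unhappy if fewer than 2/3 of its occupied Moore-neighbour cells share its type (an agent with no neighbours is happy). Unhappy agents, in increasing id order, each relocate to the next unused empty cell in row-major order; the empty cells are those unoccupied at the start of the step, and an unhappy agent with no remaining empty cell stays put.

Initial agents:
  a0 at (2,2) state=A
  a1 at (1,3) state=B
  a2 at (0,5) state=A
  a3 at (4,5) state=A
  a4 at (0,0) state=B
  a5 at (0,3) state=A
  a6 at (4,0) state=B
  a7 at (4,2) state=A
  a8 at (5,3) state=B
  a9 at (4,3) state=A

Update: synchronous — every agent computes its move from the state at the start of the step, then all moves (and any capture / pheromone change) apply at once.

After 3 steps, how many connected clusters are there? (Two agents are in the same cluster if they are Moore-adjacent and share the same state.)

4

t=1: a0@(0,1):A a1@(0,2):B a2@(0,4):A a3@(1,0):A a4@(1,1):B a5@(1,2):A a6@(1,4):B a7@(1,5):A a8@(2,0):B a9@(2,1):A
t=2: a0@(0,0):A a1@(0,3):B a2@(0,5):A a3@(1,3):A a4@(2,2):B a5@(2,3):A a6@(2,4):B a7@(2,5):A a8@(3,0):B a9@(3,1):A
t=3: a0@(0,0):A a1@(0,1):B a2@(0,5):A a3@(0,2):A a4@(0,4):B a5@(1,0):A a6@(1,1):B a7@(1,2):A a8@(1,4):B a9@(1,5):A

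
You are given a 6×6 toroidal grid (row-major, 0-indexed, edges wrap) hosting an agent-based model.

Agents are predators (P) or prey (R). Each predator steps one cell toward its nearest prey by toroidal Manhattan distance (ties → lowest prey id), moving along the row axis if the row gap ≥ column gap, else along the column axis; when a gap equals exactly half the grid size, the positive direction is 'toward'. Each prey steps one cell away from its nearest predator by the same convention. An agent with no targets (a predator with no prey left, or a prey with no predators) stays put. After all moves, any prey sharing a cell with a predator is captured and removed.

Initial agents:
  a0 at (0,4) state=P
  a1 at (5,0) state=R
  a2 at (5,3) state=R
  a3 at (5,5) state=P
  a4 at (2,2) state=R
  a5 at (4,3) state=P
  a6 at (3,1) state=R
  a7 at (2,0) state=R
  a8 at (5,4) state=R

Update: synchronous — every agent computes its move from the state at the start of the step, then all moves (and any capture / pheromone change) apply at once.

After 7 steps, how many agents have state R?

4

t=1: a0@(5,4):P a1@(5,1):R a2@(0,3):R a3@(5,0):P a4@(1,2):R a5@(5,3):P a6@(3,0):R a7@(3,0):R a8@(4,4):R
t=2: a0@(4,4):P a1@(5,2):R a2@(1,3):R a3@(5,1):P a4@(2,2):R a5@(0,3):P a6@(2,0):R a7@(2,0):R a8@(3,4):R
t=3: a0@(3,4):P a1@(5,3):R a2@(2,3):R a3@(5,2):P a4@(3,2):R a5@(1,3):P a6@(1,0):R a7@(1,0):R a8@(2,4):R
t=4: a0@(2,4):P a1@(5,4):R a2@(3,3):R a3@(5,3):P a4@(3,1):R a5@(2,3):P a6@(1,5):R a7@(1,5):R a8@(1,4):R
t=5: a0@(1,4):P a1@(5,5):R a2@(4,3):R a3@(5,4):P a4@(3,0):R a5@(3,3):P a6@(0,5):R a7@(0,5):R a8@(0,4):R
t=6: a0@(0,4):P a1@(5,0):R a2@(5,3):R a3@(5,5):P a4@(3,5):R a5@(4,3):P a8@(5,4):R
t=7: a0@(5,4):P a1@(5,1):R a2@(0,3):R a3@(5,0):P a4@(2,5):R a5@(5,3):P a8@(4,4):R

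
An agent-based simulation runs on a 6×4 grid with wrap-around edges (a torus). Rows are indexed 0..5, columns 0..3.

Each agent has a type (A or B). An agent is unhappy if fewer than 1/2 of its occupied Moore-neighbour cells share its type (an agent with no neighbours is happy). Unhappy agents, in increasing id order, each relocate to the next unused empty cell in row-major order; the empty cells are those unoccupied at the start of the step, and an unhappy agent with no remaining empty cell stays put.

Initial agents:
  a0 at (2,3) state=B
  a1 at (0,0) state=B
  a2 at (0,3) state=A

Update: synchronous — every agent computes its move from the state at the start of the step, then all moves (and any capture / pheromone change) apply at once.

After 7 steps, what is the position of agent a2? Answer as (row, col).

t=1: a0@(2,3):B a1@(0,1):B a2@(0,2):A
t=2: a0@(2,3):B a1@(0,0):B a2@(0,3):A
t=3: a0@(2,3):B a1@(0,1):B a2@(0,2):A
t=4: a0@(2,3):B a1@(0,0):B a2@(0,3):A
t=5: a0@(2,3):B a1@(0,1):B a2@(0,2):A
t=6: a0@(2,3):B a1@(0,0):B a2@(0,3):A
t=7: a0@(2,3):B a1@(0,1):B a2@(0,2):A

(0, 2)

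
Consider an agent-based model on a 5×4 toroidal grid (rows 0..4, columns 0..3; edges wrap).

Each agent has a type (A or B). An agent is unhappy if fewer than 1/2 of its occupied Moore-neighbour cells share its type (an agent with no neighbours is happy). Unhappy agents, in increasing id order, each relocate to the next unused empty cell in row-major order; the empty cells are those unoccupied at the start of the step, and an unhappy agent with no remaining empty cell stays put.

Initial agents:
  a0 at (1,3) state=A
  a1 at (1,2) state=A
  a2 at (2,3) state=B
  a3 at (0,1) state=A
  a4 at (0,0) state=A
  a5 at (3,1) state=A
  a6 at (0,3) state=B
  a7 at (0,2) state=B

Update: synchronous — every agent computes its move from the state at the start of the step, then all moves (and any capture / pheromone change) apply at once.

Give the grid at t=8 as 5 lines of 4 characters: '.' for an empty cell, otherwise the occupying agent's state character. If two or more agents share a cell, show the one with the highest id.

AABB
AA.B
.A..
....
....

t=1: a0@(1,0):A a1@(1,1):A a2@(2,0):B a3@(0,1):A a4@(0,0):A a5@(3,1):A a6@(2,1):B a7@(2,2):B
t=2: a0@(1,0):A a1@(1,1):A a2@(0,2):B a3@(0,1):A a4@(0,0):A a5@(0,3):A a6@(1,2):B a7@(1,3):B
t=3: a0@(1,0):A a1@(1,1):A a2@(2,0):B a3@(0,1):A a4@(0,0):A a5@(2,1):A a6@(2,2):B a7@(2,3):B
t=4: a0@(1,0):A a1@(1,1):A a2@(0,2):B a3@(0,1):A a4@(0,0):A a5@(2,1):A a6@(0,3):B a7@(2,3):B
t=5: a0@(1,0):A a1@(1,1):A a2@(1,2):B a3@(0,1):A a4@(0,0):A a5@(2,1):A a6@(1,3):B a7@(2,0):B
t=6: a0@(1,0):A a1@(1,1):A a2@(0,2):B a3@(0,1):A a4@(0,0):A a5@(2,1):A a6@(1,3):B a7@(0,3):B
t=7: (unchanged — steady state)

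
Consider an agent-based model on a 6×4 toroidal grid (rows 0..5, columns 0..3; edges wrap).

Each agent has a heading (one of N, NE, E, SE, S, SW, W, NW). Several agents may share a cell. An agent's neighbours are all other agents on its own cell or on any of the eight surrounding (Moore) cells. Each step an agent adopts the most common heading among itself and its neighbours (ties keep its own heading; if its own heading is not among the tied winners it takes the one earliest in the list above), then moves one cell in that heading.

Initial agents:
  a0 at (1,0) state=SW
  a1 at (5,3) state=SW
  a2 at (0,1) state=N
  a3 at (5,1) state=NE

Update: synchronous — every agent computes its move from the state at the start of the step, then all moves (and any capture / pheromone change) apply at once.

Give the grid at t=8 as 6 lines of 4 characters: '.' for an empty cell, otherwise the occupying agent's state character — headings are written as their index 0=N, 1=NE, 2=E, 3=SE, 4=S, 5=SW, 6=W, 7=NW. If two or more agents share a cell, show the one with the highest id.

t=1: a0@(2,3):SW a1@(0,2):SW a2@(5,1):N a3@(4,2):NE
t=2: a0@(3,2):SW a1@(1,1):SW a2@(4,1):N a3@(3,3):NE
t=3: a0@(4,1):SW a1@(2,0):SW a2@(3,1):N a3@(2,0):NE
t=4: a0@(5,0):SW a1@(3,3):SW a2@(4,0):SW a3@(1,1):NE
t=5: a0@(0,3):SW a1@(4,2):SW a2@(5,3):SW a3@(0,2):NE
t=6: a0@(1,2):SW a1@(5,1):SW a2@(0,2):SW a3@(1,1):SW
t=7: a0@(2,1):SW a1@(0,0):SW a2@(1,1):SW a3@(2,0):SW
t=8: a0@(3,0):SW a1@(1,3):SW a2@(2,0):SW a3@(3,3):SW

....
...5
5...
5..5
....
....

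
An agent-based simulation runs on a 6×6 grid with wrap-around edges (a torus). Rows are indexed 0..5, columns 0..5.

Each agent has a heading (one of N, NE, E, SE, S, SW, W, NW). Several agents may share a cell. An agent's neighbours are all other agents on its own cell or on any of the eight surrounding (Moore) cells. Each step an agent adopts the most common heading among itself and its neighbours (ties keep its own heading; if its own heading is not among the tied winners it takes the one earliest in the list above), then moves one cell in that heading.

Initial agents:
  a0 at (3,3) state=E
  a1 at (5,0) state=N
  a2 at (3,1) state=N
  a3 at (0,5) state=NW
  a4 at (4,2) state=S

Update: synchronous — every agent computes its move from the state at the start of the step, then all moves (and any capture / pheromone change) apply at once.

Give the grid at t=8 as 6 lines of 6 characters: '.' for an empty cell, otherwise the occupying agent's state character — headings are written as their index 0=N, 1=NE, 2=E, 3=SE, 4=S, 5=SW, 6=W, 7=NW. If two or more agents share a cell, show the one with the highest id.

..4...
.0....
......
0....2
...7..
......

t=1: a0@(3,4):E a1@(4,0):N a2@(2,1):N a3@(5,4):NW a4@(5,2):S
t=2: a0@(3,5):E a1@(3,0):N a2@(1,1):N a3@(4,3):NW a4@(0,2):S
t=3: a0@(3,0):E a1@(2,0):N a2@(0,1):N a3@(3,2):NW a4@(1,2):S
t=4: a0@(3,1):E a1@(1,0):N a2@(5,1):N a3@(2,1):NW a4@(2,2):S
t=5: a0@(3,2):E a1@(0,0):N a2@(4,1):N a3@(1,0):NW a4@(3,2):S
t=6: a0@(3,3):E a1@(5,0):N a2@(3,1):N a3@(0,5):NW a4@(4,2):S
t=7: a0@(3,4):E a1@(4,0):N a2@(2,1):N a3@(5,4):NW a4@(5,2):S
t=8: a0@(3,5):E a1@(3,0):N a2@(1,1):N a3@(4,3):NW a4@(0,2):S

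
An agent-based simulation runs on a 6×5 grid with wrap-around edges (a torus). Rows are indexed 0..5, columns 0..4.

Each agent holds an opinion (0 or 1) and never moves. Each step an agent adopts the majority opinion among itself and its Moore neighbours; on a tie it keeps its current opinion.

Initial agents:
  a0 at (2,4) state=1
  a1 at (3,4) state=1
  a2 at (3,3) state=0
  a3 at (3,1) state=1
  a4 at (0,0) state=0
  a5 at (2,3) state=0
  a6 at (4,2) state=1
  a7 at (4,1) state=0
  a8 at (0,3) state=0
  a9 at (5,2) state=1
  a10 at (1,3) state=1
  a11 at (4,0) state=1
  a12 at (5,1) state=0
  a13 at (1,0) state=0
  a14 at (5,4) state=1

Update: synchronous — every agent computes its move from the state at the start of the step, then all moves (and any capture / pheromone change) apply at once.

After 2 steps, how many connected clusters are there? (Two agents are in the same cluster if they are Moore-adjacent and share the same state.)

t=1: a0@(2,4):1 a1@(3,4):1 a2@(3,3):1 a3@(3,1):1 a4@(0,0):0 a5@(2,3):1 a6@(4,2):1 a7@(4,1):1 a8@(0,3):1 a9@(5,2):0 a10@(1,3):1 a11@(4,0):1 a12@(5,1):0 a13@(1,0):0 a14@(5,4):1
t=2: a0@(2,4):1 a1@(3,4):1 a2@(3,3):1 a3@(3,1):1 a4@(0,0):0 a5@(2,3):1 a6@(4,2):1 a7@(4,1):1 a8@(0,3):1 a9@(5,2):1 a10@(1,3):1 a11@(4,0):1 a12@(5,1):0 a13@(1,0):0 a14@(5,4):1

2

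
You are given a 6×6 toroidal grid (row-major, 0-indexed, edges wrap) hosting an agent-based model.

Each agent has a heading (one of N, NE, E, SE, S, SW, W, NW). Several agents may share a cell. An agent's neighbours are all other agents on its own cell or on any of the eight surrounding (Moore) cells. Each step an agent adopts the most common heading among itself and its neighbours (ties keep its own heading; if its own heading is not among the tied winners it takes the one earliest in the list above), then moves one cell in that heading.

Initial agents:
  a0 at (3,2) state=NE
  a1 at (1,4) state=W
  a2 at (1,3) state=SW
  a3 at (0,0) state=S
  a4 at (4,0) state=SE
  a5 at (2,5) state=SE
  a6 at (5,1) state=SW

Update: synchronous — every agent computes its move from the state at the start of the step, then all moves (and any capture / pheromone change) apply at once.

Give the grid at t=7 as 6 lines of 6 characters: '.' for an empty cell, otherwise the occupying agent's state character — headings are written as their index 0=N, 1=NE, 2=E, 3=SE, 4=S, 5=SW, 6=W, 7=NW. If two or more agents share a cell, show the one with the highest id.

t=1: a0@(2,3):NE a1@(1,3):W a2@(2,2):SW a3@(1,0):S a4@(5,1):SE a5@(3,0):SE a6@(0,0):SW
t=2: a0@(1,4):NE a1@(1,2):W a2@(3,1):SW a3@(2,0):S a4@(0,2):SE a5@(4,1):SE a6@(1,5):SW
t=3: a0@(0,5):NE a1@(1,1):W a2@(4,0):SW a3@(3,5):SW a4@(1,3):SE a5@(5,2):SE a6@(2,4):SW
t=4: a0@(5,0):NE a1@(1,0):W a2@(5,5):SW a3@(4,4):SW a4@(2,4):SE a5@(0,3):SE a6@(3,3):SW
t=5: a0@(4,1):NE a1@(1,5):W a2@(0,4):SW a3@(5,3):SW a4@(3,5):SE a5@(1,4):SE a6@(4,2):SW
t=6: a0@(3,2):NE a1@(1,4):W a2@(1,3):SW a3@(0,2):SW a4@(4,0):SE a5@(2,5):SE a6@(5,1):SW
t=7: a0@(2,3):NE a1@(1,3):W a2@(2,2):SW a3@(1,1):SW a4@(5,1):SE a5@(3,0):SE a6@(0,0):SW

5.....
.5.6..
..51..
3.....
......
.3....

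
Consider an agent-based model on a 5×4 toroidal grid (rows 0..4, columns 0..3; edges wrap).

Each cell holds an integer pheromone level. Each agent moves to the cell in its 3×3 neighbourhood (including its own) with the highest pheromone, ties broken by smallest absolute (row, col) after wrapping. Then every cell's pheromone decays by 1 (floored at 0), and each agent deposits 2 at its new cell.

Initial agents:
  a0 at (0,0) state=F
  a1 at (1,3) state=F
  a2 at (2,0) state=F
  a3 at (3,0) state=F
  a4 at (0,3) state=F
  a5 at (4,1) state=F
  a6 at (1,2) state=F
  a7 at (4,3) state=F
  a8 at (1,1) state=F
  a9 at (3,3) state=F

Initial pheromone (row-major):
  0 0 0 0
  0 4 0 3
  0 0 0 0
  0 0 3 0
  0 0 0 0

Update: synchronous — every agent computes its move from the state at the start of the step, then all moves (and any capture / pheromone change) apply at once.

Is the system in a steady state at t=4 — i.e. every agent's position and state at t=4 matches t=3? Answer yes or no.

t=1: a0@(1,1) a1@(1,3) a2@(1,1) a3@(2,0) a4@(1,3) a5@(3,2) a6@(1,1) a7@(3,2) a8@(1,1) a9@(3,2) | pheromone: 0 0 0 0 / 0 11 0 6 / 2 0 0 0 / 0 0 8 0 / 0 0 0 0
t=2: a0@(1,1) a1@(1,3) a2@(1,1) a3@(1,1) a4@(1,3) a5@(3,2) a6@(1,1) a7@(3,2) a8@(1,1) a9@(3,2) | pheromone: 0 0 0 0 / 0 20 0 9 / 1 0 0 0 / 0 0 13 0 / 0 0 0 0
t=3: a0@(1,1) a1@(1,3) a2@(1,1) a3@(1,1) a4@(1,3) a5@(3,2) a6@(1,1) a7@(3,2) a8@(1,1) a9@(3,2) | pheromone: 0 0 0 0 / 0 29 0 12 / 0 0 0 0 / 0 0 18 0 / 0 0 0 0
t=4: a0@(1,1) a1@(1,3) a2@(1,1) a3@(1,1) a4@(1,3) a5@(3,2) a6@(1,1) a7@(3,2) a8@(1,1) a9@(3,2) | pheromone: 0 0 0 0 / 0 38 0 15 / 0 0 0 0 / 0 0 23 0 / 0 0 0 0

yes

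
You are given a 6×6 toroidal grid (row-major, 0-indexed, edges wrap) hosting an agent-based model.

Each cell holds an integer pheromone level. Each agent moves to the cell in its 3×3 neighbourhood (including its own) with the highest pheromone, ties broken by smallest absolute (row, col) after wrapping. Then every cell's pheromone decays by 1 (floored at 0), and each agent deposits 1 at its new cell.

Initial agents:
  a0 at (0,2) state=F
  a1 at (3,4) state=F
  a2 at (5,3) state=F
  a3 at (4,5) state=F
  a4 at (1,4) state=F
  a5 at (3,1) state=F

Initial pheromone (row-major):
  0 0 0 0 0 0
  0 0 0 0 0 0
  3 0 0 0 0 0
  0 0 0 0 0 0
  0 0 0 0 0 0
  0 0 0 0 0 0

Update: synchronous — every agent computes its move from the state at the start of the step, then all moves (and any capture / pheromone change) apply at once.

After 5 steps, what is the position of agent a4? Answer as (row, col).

(0, 1)

t=1: a0@(0,1) a1@(2,3) a2@(0,2) a3@(3,0) a4@(0,3) a5@(2,0) | pheromone: 0 1 1 1 0 0 / 0 0 0 0 0 0 / 3 0 0 1 0 0 / 1 0 0 0 0 0 / 0 0 0 0 0 0 / 0 0 0 0 0 0
t=2: a0@(0,1) a1@(2,3) a2@(0,1) a3@(2,0) a4@(0,2) a5@(2,0) | pheromone: 0 2 1 0 0 0 / 0 0 0 0 0 0 / 4 0 0 1 0 0 / 0 0 0 0 0 0 / 0 0 0 0 0 0 / 0 0 0 0 0 0
t=3: a0@(0,1) a1@(2,3) a2@(0,1) a3@(2,0) a4@(0,1) a5@(2,0) | pheromone: 0 4 0 0 0 0 / 0 0 0 0 0 0 / 5 0 0 1 0 0 / 0 0 0 0 0 0 / 0 0 0 0 0 0 / 0 0 0 0 0 0
t=4: a0@(0,1) a1@(2,3) a2@(0,1) a3@(2,0) a4@(0,1) a5@(2,0) | pheromone: 0 6 0 0 0 0 / 0 0 0 0 0 0 / 6 0 0 1 0 0 / 0 0 0 0 0 0 / 0 0 0 0 0 0 / 0 0 0 0 0 0
t=5: a0@(0,1) a1@(2,3) a2@(0,1) a3@(2,0) a4@(0,1) a5@(2,0) | pheromone: 0 8 0 0 0 0 / 0 0 0 0 0 0 / 7 0 0 1 0 0 / 0 0 0 0 0 0 / 0 0 0 0 0 0 / 0 0 0 0 0 0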